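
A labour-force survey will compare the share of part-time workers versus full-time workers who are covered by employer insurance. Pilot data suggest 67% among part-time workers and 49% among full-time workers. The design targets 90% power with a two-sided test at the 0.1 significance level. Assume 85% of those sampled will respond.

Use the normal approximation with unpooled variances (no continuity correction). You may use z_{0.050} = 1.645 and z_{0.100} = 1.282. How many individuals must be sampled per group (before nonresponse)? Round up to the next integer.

n = 147 per group

n = (z_{α/2} + z_β)² · [p₁(1−p₁) + p₂(1−p₂)] / (p₁ − p₂)²
  = (1.645 + 1.282)² · (0.67·0.33 + 0.49·0.51) / (0.18)²
  = (2.927)² · (0.2211 + 0.2499) / 0.0324
  = 8.5673 · 0.4710 / 0.0324
  = 124.54
Adjust for 85% response: 124.54 / 0.85 = 146.52.
Round up → n = 147 per group.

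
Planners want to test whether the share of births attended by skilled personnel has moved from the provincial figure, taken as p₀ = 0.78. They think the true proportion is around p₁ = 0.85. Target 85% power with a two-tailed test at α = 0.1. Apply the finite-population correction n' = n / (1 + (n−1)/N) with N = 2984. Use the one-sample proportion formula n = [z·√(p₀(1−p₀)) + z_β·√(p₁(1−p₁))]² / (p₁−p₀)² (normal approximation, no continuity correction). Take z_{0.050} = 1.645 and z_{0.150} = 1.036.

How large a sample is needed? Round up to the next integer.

n = 210

n = [z_{α/2}·√(p₀q₀) + z_β·√(p₁q₁)]² / (p₁ − p₀)²
  = [1.645·√(0.78·0.22) + 1.036·√(0.85·0.15)]² / (0.07)²
  = [1.645·0.4142 + 1.036·0.3571]² / 0.0049
  = [1.0514]² / 0.0049
  = 225.58
Finite-population correction (N = 2984): 225.58 / (1 + (225.58 − 1)/2984) = 209.79.
Round up → n = 210.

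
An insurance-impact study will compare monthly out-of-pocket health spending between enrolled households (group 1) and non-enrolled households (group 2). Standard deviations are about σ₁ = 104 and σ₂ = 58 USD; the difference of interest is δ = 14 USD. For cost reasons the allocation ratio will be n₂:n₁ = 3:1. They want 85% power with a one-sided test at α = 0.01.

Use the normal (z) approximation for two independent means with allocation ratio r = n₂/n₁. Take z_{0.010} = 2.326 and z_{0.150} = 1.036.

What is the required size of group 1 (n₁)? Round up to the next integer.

n₁ = (z_α + z_β)² · (σ₁² + σ₂²/r) / δ²
   = (2.326 + 1.036)² · (104² + 58²/3) / 14²
   = 11.3030 · (10816 + 1121.3) / 196
   = 11.3030 · 11937.3 / 196
   = 688.41
Round up → n₁ = 689; n₂ = r·n₁ = 3 × 689 = 2067.

n₁ = 689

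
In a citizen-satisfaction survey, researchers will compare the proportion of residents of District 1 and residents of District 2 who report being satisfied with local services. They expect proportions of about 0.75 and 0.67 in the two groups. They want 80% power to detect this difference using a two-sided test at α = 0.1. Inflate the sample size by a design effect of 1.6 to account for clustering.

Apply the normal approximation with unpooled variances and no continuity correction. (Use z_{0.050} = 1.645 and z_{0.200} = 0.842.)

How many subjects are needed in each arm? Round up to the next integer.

n = (z_{α/2} + z_β)² · [p₁(1−p₁) + p₂(1−p₂)] / (p₁ − p₂)²
  = (1.645 + 0.842)² · (0.75·0.25 + 0.67·0.33) / (0.08)²
  = (2.487)² · (0.1875 + 0.2211) / 0.0064
  = 6.1852 · 0.4086 / 0.0064
  = 394.88
Design effect: 1.6 × 394.88 = 631.82.
Round up → n = 632 per group.

n = 632 per group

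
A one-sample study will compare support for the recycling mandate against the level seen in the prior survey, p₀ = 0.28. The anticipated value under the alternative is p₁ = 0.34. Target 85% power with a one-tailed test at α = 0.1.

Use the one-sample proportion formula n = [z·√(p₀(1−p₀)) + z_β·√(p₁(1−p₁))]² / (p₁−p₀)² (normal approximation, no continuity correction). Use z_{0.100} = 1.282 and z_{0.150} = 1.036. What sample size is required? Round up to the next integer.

n = [z_α·√(p₀q₀) + z_β·√(p₁q₁)]² / (p₁ − p₀)²
  = [1.282·√(0.28·0.72) + 1.036·√(0.34·0.66)]² / (0.06)²
  = [1.282·0.4490 + 1.036·0.4737]² / 0.0036
  = [1.0664]² / 0.0036
  = 315.88
Round up → n = 316.

n = 316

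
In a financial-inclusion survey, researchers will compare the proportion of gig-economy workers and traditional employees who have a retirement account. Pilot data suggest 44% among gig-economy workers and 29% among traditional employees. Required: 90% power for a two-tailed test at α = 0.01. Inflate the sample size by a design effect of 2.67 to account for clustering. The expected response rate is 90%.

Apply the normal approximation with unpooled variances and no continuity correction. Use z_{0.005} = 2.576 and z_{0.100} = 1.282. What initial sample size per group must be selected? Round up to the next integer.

n = (z_{α/2} + z_β)² · [p₁(1−p₁) + p₂(1−p₂)] / (p₁ − p₂)²
  = (2.576 + 1.282)² · (0.44·0.56 + 0.29·0.71) / (0.15)²
  = (3.858)² · (0.2464 + 0.2059) / 0.0225
  = 14.8842 · 0.4523 / 0.0225
  = 299.20
Design effect: 2.67 × 299.20 = 798.88.
Adjust for 90% response: 798.88 / 0.90 = 887.64.
Round up → n = 888 per group.

n = 888 per group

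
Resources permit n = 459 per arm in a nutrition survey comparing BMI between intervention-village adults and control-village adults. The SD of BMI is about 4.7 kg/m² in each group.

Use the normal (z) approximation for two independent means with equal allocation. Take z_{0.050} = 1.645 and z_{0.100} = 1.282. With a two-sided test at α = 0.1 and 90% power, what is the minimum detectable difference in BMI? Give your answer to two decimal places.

Minimum detectable difference ≈ 0.91 kg/m²

δ = (z_{α/2} + z_β) · √((σ₁²+σ₂²)/n)
  = (1.645 + 1.282) · √(44.18/459)
  = 2.927 · √0.09625
  = 2.927 · 0.3102
  = 0.9081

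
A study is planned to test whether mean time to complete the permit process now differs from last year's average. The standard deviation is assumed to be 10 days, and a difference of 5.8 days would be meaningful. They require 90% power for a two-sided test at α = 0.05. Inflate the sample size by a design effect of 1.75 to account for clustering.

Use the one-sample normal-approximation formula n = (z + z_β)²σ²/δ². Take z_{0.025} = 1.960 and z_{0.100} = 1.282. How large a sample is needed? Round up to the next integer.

n = 55

n = (z_{α/2} + z_β)² · σ² / δ²
  = (1.960 + 1.282)² · 10² / 5.8²
  = 10.5106 · 100 / 33.64
  = 31.24
Design effect: 1.75 × 31.24 = 54.68.
Round up → n = 55.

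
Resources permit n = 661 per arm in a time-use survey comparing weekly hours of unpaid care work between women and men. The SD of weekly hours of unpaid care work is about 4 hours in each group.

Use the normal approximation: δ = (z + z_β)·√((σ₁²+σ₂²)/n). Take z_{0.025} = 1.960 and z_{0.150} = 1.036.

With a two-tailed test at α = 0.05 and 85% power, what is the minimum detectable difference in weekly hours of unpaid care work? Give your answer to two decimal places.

Minimum detectable difference ≈ 0.66 hours

δ = (z_{α/2} + z_β) · √((σ₁²+σ₂²)/n)
  = (1.960 + 1.036) · √(32/661)
  = 2.996 · √0.04841
  = 2.996 · 0.2200
  = 0.6592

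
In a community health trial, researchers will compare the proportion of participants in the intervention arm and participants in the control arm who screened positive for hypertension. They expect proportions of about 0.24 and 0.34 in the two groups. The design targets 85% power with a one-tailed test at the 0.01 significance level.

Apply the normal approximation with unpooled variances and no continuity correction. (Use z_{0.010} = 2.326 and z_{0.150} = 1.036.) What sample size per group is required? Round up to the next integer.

n = (z_α + z_β)² · [p₁(1−p₁) + p₂(1−p₂)] / (p₁ − p₂)²
  = (2.326 + 1.036)² · (0.24·0.76 + 0.34·0.66) / (-0.10)²
  = (3.362)² · (0.1824 + 0.2244) / 0.0100
  = 11.3030 · 0.4068 / 0.0100
  = 459.81
Round up → n = 460 per group.

n = 460 per group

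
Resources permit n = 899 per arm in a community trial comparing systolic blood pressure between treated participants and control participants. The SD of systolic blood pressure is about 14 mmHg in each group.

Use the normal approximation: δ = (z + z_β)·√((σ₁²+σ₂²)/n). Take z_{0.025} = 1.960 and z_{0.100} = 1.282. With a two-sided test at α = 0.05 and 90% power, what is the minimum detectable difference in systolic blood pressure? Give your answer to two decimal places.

Minimum detectable difference ≈ 2.14 mmHg

δ = (z_{α/2} + z_β) · √((σ₁²+σ₂²)/n)
  = (1.960 + 1.282) · √(392/899)
  = 3.242 · √0.43604
  = 3.242 · 0.6603
  = 2.1408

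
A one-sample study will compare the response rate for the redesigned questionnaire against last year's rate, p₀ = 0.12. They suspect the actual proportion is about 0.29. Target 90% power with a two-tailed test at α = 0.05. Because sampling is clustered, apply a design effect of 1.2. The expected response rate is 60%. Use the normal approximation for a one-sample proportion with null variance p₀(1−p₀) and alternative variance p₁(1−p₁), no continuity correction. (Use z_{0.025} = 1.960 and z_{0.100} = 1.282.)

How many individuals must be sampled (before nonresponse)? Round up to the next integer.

n = 103

n = [z_{α/2}·√(p₀q₀) + z_β·√(p₁q₁)]² / (p₁ − p₀)²
  = [1.960·√(0.12·0.88) + 1.282·√(0.29·0.71)]² / (0.17)²
  = [1.960·0.3250 + 1.282·0.4538]² / 0.0289
  = [1.2186]² / 0.0289
  = 51.39
Design effect: 1.2 × 51.39 = 61.67.
Adjust for 60% response: 61.67 / 0.60 = 102.78.
Round up → n = 103.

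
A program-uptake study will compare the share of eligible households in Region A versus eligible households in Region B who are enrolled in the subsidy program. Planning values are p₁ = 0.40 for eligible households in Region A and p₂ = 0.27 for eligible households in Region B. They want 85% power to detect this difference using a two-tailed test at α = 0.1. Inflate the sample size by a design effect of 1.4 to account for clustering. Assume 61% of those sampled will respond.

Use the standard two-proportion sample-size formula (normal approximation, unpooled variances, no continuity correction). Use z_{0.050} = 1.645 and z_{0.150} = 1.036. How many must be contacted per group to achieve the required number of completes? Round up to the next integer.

n = (z_{α/2} + z_β)² · [p₁(1−p₁) + p₂(1−p₂)] / (p₁ − p₂)²
  = (1.645 + 1.036)² · (0.40·0.60 + 0.27·0.73) / (0.13)²
  = (2.681)² · (0.2400 + 0.1971) / 0.0169
  = 7.1878 · 0.4371 / 0.0169
  = 185.90
Design effect: 1.4 × 185.90 = 260.26.
Adjust for 61% response: 260.26 / 0.61 = 426.66.
Round up → n = 427 per group.

n = 427 per group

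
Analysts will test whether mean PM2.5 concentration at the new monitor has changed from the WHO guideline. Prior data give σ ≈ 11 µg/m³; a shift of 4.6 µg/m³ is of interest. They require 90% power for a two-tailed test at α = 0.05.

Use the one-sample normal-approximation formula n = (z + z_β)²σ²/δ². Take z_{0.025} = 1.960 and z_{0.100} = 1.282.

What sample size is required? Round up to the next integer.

n = (z_{α/2} + z_β)² · σ² / δ²
  = (1.960 + 1.282)² · 11² / 4.6²
  = 10.5106 · 121 / 21.16
  = 60.10
Round up → n = 61.

n = 61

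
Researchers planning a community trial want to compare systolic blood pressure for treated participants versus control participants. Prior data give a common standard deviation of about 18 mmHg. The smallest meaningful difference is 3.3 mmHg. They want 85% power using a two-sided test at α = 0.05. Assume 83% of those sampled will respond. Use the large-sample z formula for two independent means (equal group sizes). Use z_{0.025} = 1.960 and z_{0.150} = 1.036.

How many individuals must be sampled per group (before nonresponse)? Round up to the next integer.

n = (z_{α/2} + z_β)² · (σ₁² + σ₂²) / δ²
  = (1.960 + 1.036)² · (2·18² = 648) / 3.3²
  = 8.9760 · 648 / 10.89
  = 534.11
Adjust for 83% response: 534.11 / 0.83 = 643.51.
Round up → n = 644 per group.

n = 644 per group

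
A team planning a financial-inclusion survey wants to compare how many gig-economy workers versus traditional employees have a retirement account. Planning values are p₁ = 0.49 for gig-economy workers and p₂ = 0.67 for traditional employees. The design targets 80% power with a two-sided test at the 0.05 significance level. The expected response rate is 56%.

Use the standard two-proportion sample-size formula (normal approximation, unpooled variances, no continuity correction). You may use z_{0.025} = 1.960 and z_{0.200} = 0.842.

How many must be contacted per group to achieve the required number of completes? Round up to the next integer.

n = 204 per group

n = (z_{α/2} + z_β)² · [p₁(1−p₁) + p₂(1−p₂)] / (p₁ − p₂)²
  = (1.960 + 0.842)² · (0.49·0.51 + 0.67·0.33) / (-0.18)²
  = (2.802)² · (0.2499 + 0.2211) / 0.0324
  = 7.8512 · 0.4710 / 0.0324
  = 114.13
Adjust for 56% response: 114.13 / 0.56 = 203.81.
Round up → n = 204 per group.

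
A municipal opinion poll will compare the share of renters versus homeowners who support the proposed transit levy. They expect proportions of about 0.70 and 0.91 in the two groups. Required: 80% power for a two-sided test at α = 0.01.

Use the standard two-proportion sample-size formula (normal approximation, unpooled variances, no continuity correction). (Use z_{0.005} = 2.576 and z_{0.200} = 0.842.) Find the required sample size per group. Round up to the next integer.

n = 78 per group

n = (z_{α/2} + z_β)² · [p₁(1−p₁) + p₂(1−p₂)] / (p₁ − p₂)²
  = (2.576 + 0.842)² · (0.70·0.30 + 0.91·0.09) / (-0.21)²
  = (3.418)² · (0.2100 + 0.0819) / 0.0441
  = 11.6827 · 0.2919 / 0.0441
  = 77.33
Round up → n = 78 per group.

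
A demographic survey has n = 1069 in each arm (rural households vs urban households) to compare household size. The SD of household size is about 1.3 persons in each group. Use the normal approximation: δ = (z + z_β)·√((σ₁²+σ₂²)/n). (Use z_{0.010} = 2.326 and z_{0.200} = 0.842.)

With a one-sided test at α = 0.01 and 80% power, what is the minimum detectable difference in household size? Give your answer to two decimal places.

Minimum detectable difference ≈ 0.18 persons

δ = (z_α + z_β) · √((σ₁²+σ₂²)/n)
  = (2.326 + 0.842) · √(3.38/1069)
  = 3.168 · √0.00316
  = 3.168 · 0.0562
  = 0.1781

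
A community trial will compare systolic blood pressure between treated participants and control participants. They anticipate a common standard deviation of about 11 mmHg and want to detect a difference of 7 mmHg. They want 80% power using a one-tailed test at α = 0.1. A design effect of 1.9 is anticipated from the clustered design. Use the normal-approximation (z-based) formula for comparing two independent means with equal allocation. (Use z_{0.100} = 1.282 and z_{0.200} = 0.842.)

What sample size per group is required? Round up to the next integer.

n = (z_α + z_β)² · (σ₁² + σ₂²) / δ²
  = (1.282 + 0.842)² · (2·11² = 242) / 7²
  = 4.5114 · 242 / 49
  = 22.28
Design effect: 1.9 × 22.28 = 42.33.
Round up → n = 43 per group.

n = 43 per group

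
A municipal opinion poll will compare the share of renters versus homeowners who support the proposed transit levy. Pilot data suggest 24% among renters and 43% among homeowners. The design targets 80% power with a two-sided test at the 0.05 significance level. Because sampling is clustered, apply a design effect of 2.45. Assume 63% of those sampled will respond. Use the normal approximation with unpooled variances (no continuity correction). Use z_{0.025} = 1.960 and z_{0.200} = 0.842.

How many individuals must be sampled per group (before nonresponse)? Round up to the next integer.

n = 362 per group

n = (z_{α/2} + z_β)² · [p₁(1−p₁) + p₂(1−p₂)] / (p₁ − p₂)²
  = (1.960 + 0.842)² · (0.24·0.76 + 0.43·0.57) / (-0.19)²
  = (2.802)² · (0.1824 + 0.2451) / 0.0361
  = 7.8512 · 0.4275 / 0.0361
  = 92.97
Design effect: 2.45 × 92.97 = 227.79.
Adjust for 63% response: 227.79 / 0.63 = 361.57.
Round up → n = 362 per group.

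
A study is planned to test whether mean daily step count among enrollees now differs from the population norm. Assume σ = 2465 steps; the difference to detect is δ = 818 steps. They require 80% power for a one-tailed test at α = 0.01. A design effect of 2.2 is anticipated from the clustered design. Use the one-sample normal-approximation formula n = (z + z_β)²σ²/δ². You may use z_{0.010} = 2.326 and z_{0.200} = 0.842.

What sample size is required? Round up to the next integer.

n = 201

n = (z_α + z_β)² · σ² / δ²
  = (2.326 + 0.842)² · 2465² / 818²
  = 10.0362 · 6076225 / 669124
  = 91.14
Design effect: 2.2 × 91.14 = 200.50.
Round up → n = 201.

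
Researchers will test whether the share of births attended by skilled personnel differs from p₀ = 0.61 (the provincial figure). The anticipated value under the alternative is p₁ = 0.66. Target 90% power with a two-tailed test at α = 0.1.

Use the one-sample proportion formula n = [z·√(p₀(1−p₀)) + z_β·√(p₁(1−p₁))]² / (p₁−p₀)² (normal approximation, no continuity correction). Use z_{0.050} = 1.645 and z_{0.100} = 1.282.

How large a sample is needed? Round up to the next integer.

n = 795

n = [z_{α/2}·√(p₀q₀) + z_β·√(p₁q₁)]² / (p₁ − p₀)²
  = [1.645·√(0.61·0.39) + 1.282·√(0.66·0.34)]² / (0.05)²
  = [1.645·0.4877 + 1.282·0.4737]² / 0.0025
  = [1.4096]² / 0.0025
  = 794.84
Round up → n = 795.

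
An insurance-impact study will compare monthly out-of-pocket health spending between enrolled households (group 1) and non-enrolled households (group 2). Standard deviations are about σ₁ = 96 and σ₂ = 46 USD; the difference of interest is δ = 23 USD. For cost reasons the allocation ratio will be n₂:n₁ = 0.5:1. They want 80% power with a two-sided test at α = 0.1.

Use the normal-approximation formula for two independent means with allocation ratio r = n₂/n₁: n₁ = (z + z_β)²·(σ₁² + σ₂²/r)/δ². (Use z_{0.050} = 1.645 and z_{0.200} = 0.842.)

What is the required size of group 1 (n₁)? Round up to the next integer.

n₁ = (z_{α/2} + z_β)² · (σ₁² + σ₂²/r) / δ²
   = (1.645 + 0.842)² · (96² + 46²/0.5) / 23²
   = 6.1852 · (9216 + 4232) / 529
   = 6.1852 · 13448 / 529
   = 157.24
Round up → n₁ = 158; n₂ = r·n₁ = 0.5 × 158 = 79.

n₁ = 158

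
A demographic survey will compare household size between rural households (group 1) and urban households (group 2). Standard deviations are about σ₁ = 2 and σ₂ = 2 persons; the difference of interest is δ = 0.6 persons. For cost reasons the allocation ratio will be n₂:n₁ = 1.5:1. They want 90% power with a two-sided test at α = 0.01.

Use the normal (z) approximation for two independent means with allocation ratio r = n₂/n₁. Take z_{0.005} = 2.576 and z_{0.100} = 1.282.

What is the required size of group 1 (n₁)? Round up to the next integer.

n₁ = 276

n₁ = (z_{α/2} + z_β)² · (σ₁² + σ₂²/r) / δ²
   = (2.576 + 1.282)² · (2² + 2²/1.5) / 0.6²
   = 14.8842 · (4 + 2.6667) / 0.36
   = 14.8842 · 6.6667 / 0.36
   = 275.63
Round up → n₁ = 276; n₂ = r·n₁ = 1.5 × 276 = 414.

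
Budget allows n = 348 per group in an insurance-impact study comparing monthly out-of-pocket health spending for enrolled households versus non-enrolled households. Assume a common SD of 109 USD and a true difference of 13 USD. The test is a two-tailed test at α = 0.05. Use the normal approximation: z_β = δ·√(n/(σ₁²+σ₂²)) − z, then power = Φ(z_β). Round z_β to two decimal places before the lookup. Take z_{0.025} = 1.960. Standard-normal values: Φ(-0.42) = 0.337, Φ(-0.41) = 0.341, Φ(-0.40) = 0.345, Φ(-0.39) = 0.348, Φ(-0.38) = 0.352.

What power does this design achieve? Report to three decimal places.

Power ≈ 0.348

z_β = δ·√(n/(σ₁²+σ₂²)) − z_{α/2}
    = 13 · √(348/23762) − 1.960
    = 13 · 0.12102 − 1.960
    = 1.5732 − 1.960 = -0.3868 → -0.39
Power = Φ(-0.39) = 0.348.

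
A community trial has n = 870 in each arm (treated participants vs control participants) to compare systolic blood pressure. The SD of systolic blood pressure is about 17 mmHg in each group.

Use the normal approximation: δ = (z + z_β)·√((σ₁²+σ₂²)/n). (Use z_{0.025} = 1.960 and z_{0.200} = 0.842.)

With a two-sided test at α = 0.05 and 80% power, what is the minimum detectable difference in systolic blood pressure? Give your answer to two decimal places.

Minimum detectable difference ≈ 2.28 mmHg

δ = (z_{α/2} + z_β) · √((σ₁²+σ₂²)/n)
  = (1.960 + 0.842) · √(578/870)
  = 2.802 · √0.66437
  = 2.802 · 0.8151
  = 2.2839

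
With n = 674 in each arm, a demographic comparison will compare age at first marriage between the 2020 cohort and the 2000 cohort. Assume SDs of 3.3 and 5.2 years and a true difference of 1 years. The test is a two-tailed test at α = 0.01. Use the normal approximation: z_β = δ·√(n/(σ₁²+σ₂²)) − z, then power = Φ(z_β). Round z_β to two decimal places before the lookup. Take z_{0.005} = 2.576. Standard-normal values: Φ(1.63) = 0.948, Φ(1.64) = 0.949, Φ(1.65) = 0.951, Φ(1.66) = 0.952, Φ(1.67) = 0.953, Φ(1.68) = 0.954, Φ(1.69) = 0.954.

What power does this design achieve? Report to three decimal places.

z_β = δ·√(n/(σ₁²+σ₂²)) − z_{α/2}
    = 1 · √(674/37.93) − 2.576
    = 1 · 4.21540 − 2.576
    = 4.2154 − 2.576 = 1.6394 → 1.64
Power = Φ(1.64) = 0.949.

Power ≈ 0.949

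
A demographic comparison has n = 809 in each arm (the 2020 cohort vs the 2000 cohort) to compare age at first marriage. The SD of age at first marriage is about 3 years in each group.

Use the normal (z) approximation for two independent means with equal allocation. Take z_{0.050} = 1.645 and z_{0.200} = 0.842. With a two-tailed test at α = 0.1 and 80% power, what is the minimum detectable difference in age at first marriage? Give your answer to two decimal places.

Minimum detectable difference ≈ 0.37 years

δ = (z_{α/2} + z_β) · √((σ₁²+σ₂²)/n)
  = (1.645 + 0.842) · √(18/809)
  = 2.487 · √0.02225
  = 2.487 · 0.1492
  = 0.3710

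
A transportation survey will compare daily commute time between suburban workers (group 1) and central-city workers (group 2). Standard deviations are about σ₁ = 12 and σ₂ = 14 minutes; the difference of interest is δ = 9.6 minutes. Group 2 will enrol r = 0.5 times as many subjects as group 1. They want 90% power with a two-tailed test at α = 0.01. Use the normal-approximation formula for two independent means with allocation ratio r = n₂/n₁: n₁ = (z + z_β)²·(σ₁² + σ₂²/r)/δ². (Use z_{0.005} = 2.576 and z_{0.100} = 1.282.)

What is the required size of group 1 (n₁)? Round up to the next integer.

n₁ = (z_{α/2} + z_β)² · (σ₁² + σ₂²/r) / δ²
   = (2.576 + 1.282)² · (12² + 14²/0.5) / 9.6²
   = 14.8842 · (144 + 392) / 92.16
   = 14.8842 · 536 / 92.16
   = 86.57
Round up → n₁ = 87; n₂ = r·n₁ = 0.5 × 87 = 44.

n₁ = 87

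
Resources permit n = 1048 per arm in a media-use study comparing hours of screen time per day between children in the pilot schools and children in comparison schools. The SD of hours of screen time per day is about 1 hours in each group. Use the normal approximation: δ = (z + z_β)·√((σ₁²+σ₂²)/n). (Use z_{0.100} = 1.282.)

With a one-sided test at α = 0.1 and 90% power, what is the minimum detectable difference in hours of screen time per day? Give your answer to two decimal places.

Minimum detectable difference ≈ 0.11 hours

δ = (z_α + z_β) · √((σ₁²+σ₂²)/n)
  = (1.282 + 1.282) · √(2/1048)
  = 2.564 · √0.00191
  = 2.564 · 0.0437
  = 0.1120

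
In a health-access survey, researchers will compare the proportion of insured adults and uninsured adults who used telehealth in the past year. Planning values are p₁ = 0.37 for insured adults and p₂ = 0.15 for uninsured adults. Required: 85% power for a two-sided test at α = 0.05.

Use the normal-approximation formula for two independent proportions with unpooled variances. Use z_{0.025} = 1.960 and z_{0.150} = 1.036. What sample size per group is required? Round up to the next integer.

n = (z_{α/2} + z_β)² · [p₁(1−p₁) + p₂(1−p₂)] / (p₁ − p₂)²
  = (1.960 + 1.036)² · (0.37·0.63 + 0.15·0.85) / (0.22)²
  = (2.996)² · (0.2331 + 0.1275) / 0.0484
  = 8.9760 · 0.3606 / 0.0484
  = 66.88
Round up → n = 67 per group.

n = 67 per group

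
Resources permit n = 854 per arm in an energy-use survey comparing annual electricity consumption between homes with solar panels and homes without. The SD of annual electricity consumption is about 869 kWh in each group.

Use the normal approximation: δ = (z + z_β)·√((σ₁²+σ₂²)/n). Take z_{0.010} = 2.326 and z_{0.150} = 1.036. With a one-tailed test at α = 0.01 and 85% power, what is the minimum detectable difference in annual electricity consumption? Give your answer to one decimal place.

Minimum detectable difference ≈ 141.4 kWh

δ = (z_α + z_β) · √((σ₁²+σ₂²)/n)
  = (2.326 + 1.036) · √(1510322/854)
  = 3.362 · √1768.5
  = 3.362 · 42.0539
  = 141.3851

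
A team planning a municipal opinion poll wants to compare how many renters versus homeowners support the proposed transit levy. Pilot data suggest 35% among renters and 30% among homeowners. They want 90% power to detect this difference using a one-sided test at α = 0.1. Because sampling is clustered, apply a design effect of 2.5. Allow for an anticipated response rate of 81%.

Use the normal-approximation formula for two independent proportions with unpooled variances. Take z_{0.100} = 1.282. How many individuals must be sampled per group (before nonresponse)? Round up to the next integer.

n = (z_α + z_β)² · [p₁(1−p₁) + p₂(1−p₂)] / (p₁ − p₂)²
  = (1.282 + 1.282)² · (0.35·0.65 + 0.30·0.70) / (0.05)²
  = (2.564)² · (0.2275 + 0.2100) / 0.0025
  = 6.5741 · 0.4375 / 0.0025
  = 1150.47
Design effect: 2.5 × 1150.47 = 2876.17.
Adjust for 81% response: 2876.17 / 0.81 = 3550.82.
Round up → n = 3551 per group.

n = 3551 per group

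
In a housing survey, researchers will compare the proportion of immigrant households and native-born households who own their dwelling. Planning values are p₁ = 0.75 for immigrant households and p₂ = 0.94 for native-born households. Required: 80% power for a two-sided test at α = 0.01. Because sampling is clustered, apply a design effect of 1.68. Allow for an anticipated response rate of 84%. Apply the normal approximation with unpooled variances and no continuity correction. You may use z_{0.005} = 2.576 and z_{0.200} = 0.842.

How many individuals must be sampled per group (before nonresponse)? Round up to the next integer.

n = 158 per group

n = (z_{α/2} + z_β)² · [p₁(1−p₁) + p₂(1−p₂)] / (p₁ − p₂)²
  = (2.576 + 0.842)² · (0.75·0.25 + 0.94·0.06) / (-0.19)²
  = (3.418)² · (0.1875 + 0.0564) / 0.0361
  = 11.6827 · 0.2439 / 0.0361
  = 78.93
Design effect: 1.68 × 78.93 = 132.60.
Adjust for 84% response: 132.60 / 0.84 = 157.86.
Round up → n = 158 per group.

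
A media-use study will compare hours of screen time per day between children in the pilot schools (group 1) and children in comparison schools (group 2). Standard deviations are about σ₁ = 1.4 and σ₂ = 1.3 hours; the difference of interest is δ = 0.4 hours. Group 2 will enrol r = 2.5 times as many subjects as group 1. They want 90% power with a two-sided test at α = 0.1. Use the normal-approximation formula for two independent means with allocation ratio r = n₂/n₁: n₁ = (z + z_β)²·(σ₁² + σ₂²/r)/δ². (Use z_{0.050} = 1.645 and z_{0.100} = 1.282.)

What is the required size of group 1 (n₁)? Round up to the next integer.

n₁ = (z_{α/2} + z_β)² · (σ₁² + σ₂²/r) / δ²
   = (1.645 + 1.282)² · (1.4² + 1.3²/2.5) / 0.4²
   = 8.5673 · (1.96 + 0.676) / 0.16
   = 8.5673 · 2.636 / 0.16
   = 141.15
Round up → n₁ = 142; n₂ = r·n₁ = 2.5 × 142 = 355.

n₁ = 142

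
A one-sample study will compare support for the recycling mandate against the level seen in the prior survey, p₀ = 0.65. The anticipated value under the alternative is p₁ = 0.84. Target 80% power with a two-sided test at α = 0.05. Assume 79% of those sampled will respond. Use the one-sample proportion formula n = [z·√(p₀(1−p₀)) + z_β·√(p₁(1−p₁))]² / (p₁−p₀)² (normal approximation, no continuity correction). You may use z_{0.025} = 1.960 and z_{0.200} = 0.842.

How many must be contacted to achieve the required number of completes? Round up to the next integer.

n = 55

n = [z_{α/2}·√(p₀q₀) + z_β·√(p₁q₁)]² / (p₁ − p₀)²
  = [1.960·√(0.65·0.35) + 0.842·√(0.84·0.16)]² / (0.19)²
  = [1.960·0.4770 + 0.842·0.3666]² / 0.0361
  = [1.2435]² / 0.0361
  = 42.84
Adjust for 79% response: 42.84 / 0.79 = 54.22.
Round up → n = 55.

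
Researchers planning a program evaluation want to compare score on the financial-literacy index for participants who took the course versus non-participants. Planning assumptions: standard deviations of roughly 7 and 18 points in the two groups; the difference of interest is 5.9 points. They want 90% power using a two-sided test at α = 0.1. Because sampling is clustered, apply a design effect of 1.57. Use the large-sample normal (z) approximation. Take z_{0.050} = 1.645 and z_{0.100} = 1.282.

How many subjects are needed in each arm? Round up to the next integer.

n = 145 per group

n = (z_{α/2} + z_β)² · (σ₁² + σ₂²) / δ²
  = (1.645 + 1.282)² · (7² + 18² = 373) / 5.9²
  = 8.5673 · 373 / 34.81
  = 91.80
Design effect: 1.57 × 91.80 = 144.13.
Round up → n = 145 per group.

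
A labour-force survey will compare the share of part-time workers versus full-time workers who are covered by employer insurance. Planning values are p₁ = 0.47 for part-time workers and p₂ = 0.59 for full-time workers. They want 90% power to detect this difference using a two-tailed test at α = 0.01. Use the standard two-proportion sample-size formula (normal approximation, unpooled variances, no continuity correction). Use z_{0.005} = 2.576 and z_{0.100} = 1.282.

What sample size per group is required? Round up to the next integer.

n = 508 per group

n = (z_{α/2} + z_β)² · [p₁(1−p₁) + p₂(1−p₂)] / (p₁ − p₂)²
  = (2.576 + 1.282)² · (0.47·0.53 + 0.59·0.41) / (-0.12)²
  = (3.858)² · (0.2491 + 0.2419) / 0.0144
  = 14.8842 · 0.4910 / 0.0144
  = 507.51
Round up → n = 508 per group.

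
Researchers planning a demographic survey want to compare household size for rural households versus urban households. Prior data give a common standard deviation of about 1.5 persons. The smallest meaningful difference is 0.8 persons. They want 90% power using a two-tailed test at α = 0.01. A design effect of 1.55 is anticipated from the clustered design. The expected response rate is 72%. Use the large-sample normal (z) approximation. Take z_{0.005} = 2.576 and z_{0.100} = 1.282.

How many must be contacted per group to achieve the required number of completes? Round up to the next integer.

n = (z_{α/2} + z_β)² · (σ₁² + σ₂²) / δ²
  = (2.576 + 1.282)² · (2·1.5² = 4.5) / 0.8²
  = 14.8842 · 4.5 / 0.64
  = 104.65
Design effect: 1.55 × 104.65 = 162.21.
Adjust for 72% response: 162.21 / 0.72 = 225.30.
Round up → n = 226 per group.

n = 226 per group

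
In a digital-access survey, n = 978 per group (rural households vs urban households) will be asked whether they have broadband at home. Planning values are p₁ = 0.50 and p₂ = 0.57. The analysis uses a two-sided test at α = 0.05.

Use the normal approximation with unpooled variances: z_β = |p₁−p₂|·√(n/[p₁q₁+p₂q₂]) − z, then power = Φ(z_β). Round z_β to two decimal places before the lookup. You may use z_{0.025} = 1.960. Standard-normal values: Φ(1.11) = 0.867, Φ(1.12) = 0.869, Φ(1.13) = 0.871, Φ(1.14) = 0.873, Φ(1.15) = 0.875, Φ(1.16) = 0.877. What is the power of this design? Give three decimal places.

z_β = |p₁−p₂|·√(n/[p₁q₁+p₂q₂]) − z_{α/2}
    = 0.07 · √(978/0.4951) − 1.960
    = 0.07 · 44.4450 − 1.960
    = 3.1112 − 1.960 = 1.1512 → 1.15
Power = Φ(1.15) = 0.875.

Power ≈ 0.875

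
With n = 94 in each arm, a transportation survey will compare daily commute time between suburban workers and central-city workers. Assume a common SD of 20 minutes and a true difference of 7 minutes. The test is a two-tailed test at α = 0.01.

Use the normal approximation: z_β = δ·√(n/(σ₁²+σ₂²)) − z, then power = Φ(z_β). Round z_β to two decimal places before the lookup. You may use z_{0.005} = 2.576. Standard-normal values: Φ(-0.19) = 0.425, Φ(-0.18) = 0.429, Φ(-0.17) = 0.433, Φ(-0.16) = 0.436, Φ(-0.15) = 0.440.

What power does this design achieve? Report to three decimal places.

Power ≈ 0.429

z_β = δ·√(n/(σ₁²+σ₂²)) − z_{α/2}
    = 7 · √(94/800) − 2.576
    = 7 · 0.34278 − 2.576
    = 2.3995 − 2.576 = -0.1765 → -0.18
Power = Φ(-0.18) = 0.429.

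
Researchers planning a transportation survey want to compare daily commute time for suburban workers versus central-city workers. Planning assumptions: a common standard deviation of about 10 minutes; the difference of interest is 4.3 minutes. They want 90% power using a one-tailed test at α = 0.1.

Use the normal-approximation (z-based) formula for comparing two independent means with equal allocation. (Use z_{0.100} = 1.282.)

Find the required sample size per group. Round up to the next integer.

n = 72 per group

n = (z_α + z_β)² · (σ₁² + σ₂²) / δ²
  = (1.282 + 1.282)² · (2·10² = 200) / 4.3²
  = 6.5741 · 200 / 18.49
  = 71.11
Round up → n = 72 per group.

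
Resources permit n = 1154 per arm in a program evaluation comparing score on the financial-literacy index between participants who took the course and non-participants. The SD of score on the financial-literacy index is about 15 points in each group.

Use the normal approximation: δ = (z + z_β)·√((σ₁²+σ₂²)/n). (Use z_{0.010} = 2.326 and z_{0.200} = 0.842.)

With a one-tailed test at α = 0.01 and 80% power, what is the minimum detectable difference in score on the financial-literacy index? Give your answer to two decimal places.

δ = (z_α + z_β) · √((σ₁²+σ₂²)/n)
  = (2.326 + 0.842) · √(450/1154)
  = 3.168 · √0.38995
  = 3.168 · 0.6245
  = 1.9783

Minimum detectable difference ≈ 1.98 points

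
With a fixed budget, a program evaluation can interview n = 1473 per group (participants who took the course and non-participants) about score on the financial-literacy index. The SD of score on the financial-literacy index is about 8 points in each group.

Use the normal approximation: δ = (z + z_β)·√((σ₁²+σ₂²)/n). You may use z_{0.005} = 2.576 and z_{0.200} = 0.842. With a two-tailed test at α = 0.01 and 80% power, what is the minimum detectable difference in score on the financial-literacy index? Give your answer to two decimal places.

Minimum detectable difference ≈ 1.01 points

δ = (z_{α/2} + z_β) · √((σ₁²+σ₂²)/n)
  = (2.576 + 0.842) · √(128/1473)
  = 3.418 · √0.0869
  = 3.418 · 0.2948
  = 1.0076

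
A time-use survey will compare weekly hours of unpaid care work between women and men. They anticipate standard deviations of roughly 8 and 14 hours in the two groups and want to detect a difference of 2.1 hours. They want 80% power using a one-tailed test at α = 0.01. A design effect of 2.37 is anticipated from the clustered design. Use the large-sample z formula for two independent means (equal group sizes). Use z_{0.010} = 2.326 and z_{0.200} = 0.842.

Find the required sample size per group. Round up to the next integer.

n = (z_α + z_β)² · (σ₁² + σ₂²) / δ²
  = (2.326 + 0.842)² · (8² + 14² = 260) / 2.1²
  = 10.0362 · 260 / 4.41
  = 591.70
Design effect: 2.37 × 591.70 = 1402.34.
Round up → n = 1403 per group.

n = 1403 per group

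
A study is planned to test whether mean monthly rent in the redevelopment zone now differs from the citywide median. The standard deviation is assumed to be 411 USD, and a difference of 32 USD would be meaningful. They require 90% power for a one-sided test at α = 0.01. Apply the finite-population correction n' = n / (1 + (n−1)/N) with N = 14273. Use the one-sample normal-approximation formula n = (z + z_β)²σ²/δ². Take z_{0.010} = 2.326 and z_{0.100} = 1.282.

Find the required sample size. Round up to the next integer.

n = 1867

n = (z_α + z_β)² · σ² / δ²
  = (2.326 + 1.282)² · 411² / 32²
  = 13.0177 · 168921 / 1024
  = 2147.42
Finite-population correction (N = 14273): 2147.42 / (1 + (2147.42 − 1)/14273) = 1866.70.
Round up → n = 1867.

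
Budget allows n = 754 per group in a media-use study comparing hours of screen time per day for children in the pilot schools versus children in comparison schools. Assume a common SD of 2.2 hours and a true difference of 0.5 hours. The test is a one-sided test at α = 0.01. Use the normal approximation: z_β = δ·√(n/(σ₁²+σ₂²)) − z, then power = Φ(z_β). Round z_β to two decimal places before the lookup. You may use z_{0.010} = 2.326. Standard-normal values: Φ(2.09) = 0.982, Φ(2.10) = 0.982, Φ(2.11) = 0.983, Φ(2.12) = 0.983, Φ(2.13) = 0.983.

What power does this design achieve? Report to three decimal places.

z_β = δ·√(n/(σ₁²+σ₂²)) − z_α
    = 0.5 · √(754/9.68) − 2.326
    = 0.5 · 8.82568 − 2.326
    = 4.4128 − 2.326 = 2.0868 → 2.09
Power = Φ(2.09) = 0.982.

Power ≈ 0.982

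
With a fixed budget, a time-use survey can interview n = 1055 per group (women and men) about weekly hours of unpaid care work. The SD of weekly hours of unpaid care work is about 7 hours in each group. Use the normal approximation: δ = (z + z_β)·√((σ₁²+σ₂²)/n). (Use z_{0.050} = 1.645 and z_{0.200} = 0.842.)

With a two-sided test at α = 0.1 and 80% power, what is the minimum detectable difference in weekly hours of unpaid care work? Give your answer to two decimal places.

Minimum detectable difference ≈ 0.76 hours

δ = (z_{α/2} + z_β) · √((σ₁²+σ₂²)/n)
  = (1.645 + 0.842) · √(98/1055)
  = 2.487 · √0.09289
  = 2.487 · 0.3048
  = 0.7580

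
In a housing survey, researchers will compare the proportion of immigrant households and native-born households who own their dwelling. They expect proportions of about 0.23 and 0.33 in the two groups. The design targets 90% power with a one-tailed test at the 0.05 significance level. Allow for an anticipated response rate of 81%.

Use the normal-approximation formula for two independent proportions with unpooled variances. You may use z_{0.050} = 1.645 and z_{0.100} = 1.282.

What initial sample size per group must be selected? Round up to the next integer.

n = 422 per group

n = (z_α + z_β)² · [p₁(1−p₁) + p₂(1−p₂)] / (p₁ − p₂)²
  = (1.645 + 1.282)² · (0.23·0.77 + 0.33·0.67) / (-0.10)²
  = (2.927)² · (0.1771 + 0.2211) / 0.0100
  = 8.5673 · 0.3982 / 0.0100
  = 341.15
Adjust for 81% response: 341.15 / 0.81 = 421.17.
Round up → n = 422 per group.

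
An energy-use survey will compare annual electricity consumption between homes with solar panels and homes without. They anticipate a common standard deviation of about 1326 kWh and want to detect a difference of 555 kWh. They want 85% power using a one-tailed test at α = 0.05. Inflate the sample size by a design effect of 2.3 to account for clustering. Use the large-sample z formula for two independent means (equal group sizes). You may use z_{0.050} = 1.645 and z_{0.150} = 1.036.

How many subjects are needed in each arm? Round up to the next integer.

n = 189 per group

n = (z_α + z_β)² · (σ₁² + σ₂²) / δ²
  = (1.645 + 1.036)² · (2·1326² = 3516552) / 555²
  = 7.1878 · 3516552 / 308025
  = 82.06
Design effect: 2.3 × 82.06 = 188.74.
Round up → n = 189 per group.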